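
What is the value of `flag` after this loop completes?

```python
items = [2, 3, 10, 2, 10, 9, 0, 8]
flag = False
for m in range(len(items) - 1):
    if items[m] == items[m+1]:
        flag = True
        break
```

Check consecutive duplicates in [2, 3, 10, 2, 10, 9, 0, 8]
`flag` takes the values: False

Answer: False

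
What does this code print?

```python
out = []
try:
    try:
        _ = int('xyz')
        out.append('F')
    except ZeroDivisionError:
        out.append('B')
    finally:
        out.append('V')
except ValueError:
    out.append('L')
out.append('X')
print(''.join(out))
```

Execution trace: 'V' (inner finally) → 'L' (outer except ValueError) → 'X' (after the try/except). Output: VLX

Answer: VLX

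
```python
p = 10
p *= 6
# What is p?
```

Trace:
`p = 10` → p = 10
`p *= 6` → p = 60
So p = 60

Answer: 60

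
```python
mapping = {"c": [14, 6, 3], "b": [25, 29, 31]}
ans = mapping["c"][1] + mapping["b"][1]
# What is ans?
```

Trace:
`mapping = {"c": [14, 6, 3], "b": [25, 29, 31]}` → mapping = {'c': [14, 6, 3], 'b': [25, 29, 31]}
`ans = mapping["c"][1] + mapping["b"][1]` → ans = 35
So ans = 35

Answer: 35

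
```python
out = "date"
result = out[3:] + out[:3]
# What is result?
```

Trace:
`out = "date"` → out = 'date'
`result = out[3:] + out[:3]` → result = 'edat'
So result = 'edat'

Answer: 'edat'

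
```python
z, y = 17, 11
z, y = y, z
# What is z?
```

Trace:
`z, y = 17, 11` → z = 17; y = 11
`z, y = y, z` → z = 11; y = 17
So z = 11

Answer: 11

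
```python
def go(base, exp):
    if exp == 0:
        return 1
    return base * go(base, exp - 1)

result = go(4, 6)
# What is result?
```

go(4, 6) = 4 * 4 * 4 * 4 * 4 * 4 = 4096

Answer: 4096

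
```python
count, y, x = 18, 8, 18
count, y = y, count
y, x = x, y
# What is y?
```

Trace:
`count, y, x = 18, 8, 18` → count = 18; y = 8; x = 18
`count, y = y, count` → count = 8; y = 18
`y, x = x, y` → y = 18; x = 18
So y = 18

Answer: 18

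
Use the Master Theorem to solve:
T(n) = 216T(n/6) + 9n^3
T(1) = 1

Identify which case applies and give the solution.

a=216, b=6, f(n)=9n^3. log_6(216) = 3. Since c=3 = 3, Case 2 applies: T(n) = Θ(n^log_b(a) · log n) = O(n^3 log n).

Answer: O(n^3 log n) - Case 2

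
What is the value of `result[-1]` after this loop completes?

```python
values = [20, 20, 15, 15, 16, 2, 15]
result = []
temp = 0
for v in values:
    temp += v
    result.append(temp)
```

Cumulative sum ends at 103
`result` takes the values: [] → [20] → [20, 40] → [20, 40, 55] → [20, 40, 55, 70] → [20, 40, 55, 70, 86] → [20, 40, 55, 70, 86, 88] → [20, 40, 55, 70, 86, 88, 103]
So `result[-1]` = 103

Answer: 103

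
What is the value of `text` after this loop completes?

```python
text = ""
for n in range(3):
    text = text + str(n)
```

Concatenate digits 0 to 2
`text` takes the values: "" → "0" → "01" → "012"

Answer: "012"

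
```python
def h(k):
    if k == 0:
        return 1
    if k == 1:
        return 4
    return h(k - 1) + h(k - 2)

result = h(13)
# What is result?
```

Build up from base cases: h(0)=1, h(1)=4, h(2)=5, h(3)=9, h(4)=14, h(5)=23, h(6)=37, ..., h(13)=1076

Answer: 1076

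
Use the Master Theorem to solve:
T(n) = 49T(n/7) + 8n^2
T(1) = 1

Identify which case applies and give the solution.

a=49, b=7, f(n)=8n^2. log_7(49) = 2. Since c=2 = 2, Case 2 applies: T(n) = Θ(n^log_b(a) · log n) = O(n^2 log n).

Answer: O(n^2 log n) - Case 2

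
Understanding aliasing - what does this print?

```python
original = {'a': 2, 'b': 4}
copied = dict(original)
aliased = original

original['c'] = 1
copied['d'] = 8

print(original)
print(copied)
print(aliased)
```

Key concept: dict() creates copy, assignment creates alias.
Step by step:
`original = {'a': 2, 'b': 4}` → original = {'a': 2, 'b': 4}
`copied = dict(original)` → copied = {'a': 2, 'b': 4}
`aliased = original` → aliased = {'a': 2, 'b': 4} (same object as original)
`original['c'] = 1` → original = {'a': 2, 'b': 4, 'c': 1} (same object as aliased); aliased = {'a': 2, 'b': 4, 'c': 1} (same object as original)
`copied['d'] = 8` → copied = {'a': 2, 'b': 4, 'd': 8}
`print(original)` → prints {'a': 2, 'b': 4, 'c': 1}
`print(copied)` → prints {'a': 2, 'b': 4, 'd': 8}
`print(aliased)` → prints {'a': 2, 'b': 4, 'c': 1}

Answer:
{'a': 2, 'b': 4, 'c': 1}
{'a': 2, 'b': 4, 'd': 8}
{'a': 2, 'b': 4, 'c': 1}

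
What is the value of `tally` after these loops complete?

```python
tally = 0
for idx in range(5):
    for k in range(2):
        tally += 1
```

5 * 2 = 10
`tally` takes the values: 0 → 1 → 2 → 3 → 4 → 5 → 6 → 7 → 8 → 9 → 10

Answer: 10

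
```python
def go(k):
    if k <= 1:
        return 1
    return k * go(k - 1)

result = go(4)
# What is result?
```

go(4) = 4 * 3 * 2 * 1 = 24

Answer: 24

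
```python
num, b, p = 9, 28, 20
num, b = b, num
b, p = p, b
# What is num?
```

Trace:
`num, b, p = 9, 28, 20` → num = 9; b = 28; p = 20
`num, b = b, num` → num = 28; b = 9
`b, p = p, b` → b = 20; p = 9
So num = 28

Answer: 28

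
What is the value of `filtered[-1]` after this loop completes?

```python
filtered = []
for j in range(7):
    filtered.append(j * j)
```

Last element of squares 0 to 6
`filtered` takes the values: [] → [0] → [0, 1] → [0, 1, 4] → [0, 1, 4, 9] → [0, 1, 4, 9, 16] → [0, 1, 4, 9, 16, 25] → [0, 1, 4, 9, 16, 25, 36]
So `filtered[-1]` = 36

Answer: 36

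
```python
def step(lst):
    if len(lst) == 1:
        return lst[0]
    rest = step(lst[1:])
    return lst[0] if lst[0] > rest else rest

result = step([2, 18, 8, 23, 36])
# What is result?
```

Recursive max over [2, 18, 8, 23, 36] = 36

Answer: 36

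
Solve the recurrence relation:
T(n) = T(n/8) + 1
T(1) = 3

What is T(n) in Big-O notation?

Each step divides n by 8 and adds 1. After log_8(n) steps we reach T(1)=3. So T(n) = 1·log_8(n) + 3 = O(log n).

Answer: O(log n)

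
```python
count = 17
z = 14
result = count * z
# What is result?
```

Trace:
`count = 17` → count = 17
`z = 14` → z = 14
`result = count * z` → result = 238
So result = 238

Answer: 238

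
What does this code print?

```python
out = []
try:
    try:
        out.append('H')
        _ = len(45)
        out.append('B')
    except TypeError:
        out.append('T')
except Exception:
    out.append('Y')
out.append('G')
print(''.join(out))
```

Execution trace: 'H' (inner try body) → 'T' (inner except TypeError) → 'G' (after the try/except). Output: HTG

Answer: HTG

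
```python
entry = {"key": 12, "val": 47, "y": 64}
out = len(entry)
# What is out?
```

Trace:
`entry = {"key": 12, "val": 47, "y": 64}` → entry = {'key': 12, 'val': 47, 'y': 64}
`out = len(entry)` → out = 3
So out = 3

Answer: 3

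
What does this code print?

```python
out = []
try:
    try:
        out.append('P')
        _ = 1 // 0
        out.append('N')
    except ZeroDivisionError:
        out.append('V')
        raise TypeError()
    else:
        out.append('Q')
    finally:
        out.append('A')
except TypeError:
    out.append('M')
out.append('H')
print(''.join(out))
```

Execution trace: 'P' (inner try body) → 'V' (inner except ZeroDivisionError) → 'A' (inner finally) → 'M' (outer except TypeError) → 'H' (after the try/except). Output: PVAMH

Answer: PVAMH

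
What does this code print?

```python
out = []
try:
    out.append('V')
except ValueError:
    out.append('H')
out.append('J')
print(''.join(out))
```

Execution trace: 'V' (try body, no exception) → 'J' (after the try/except). Output: VJ

Answer: VJ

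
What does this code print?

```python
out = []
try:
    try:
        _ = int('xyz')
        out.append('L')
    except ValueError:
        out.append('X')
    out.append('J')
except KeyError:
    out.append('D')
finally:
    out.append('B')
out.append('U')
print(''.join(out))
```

Execution trace: 'X' (inner except ValueError) → 'J' (try body, no exception) → 'B' (finally) → 'U' (after the try/except). Output: XJBU

Answer: XJBU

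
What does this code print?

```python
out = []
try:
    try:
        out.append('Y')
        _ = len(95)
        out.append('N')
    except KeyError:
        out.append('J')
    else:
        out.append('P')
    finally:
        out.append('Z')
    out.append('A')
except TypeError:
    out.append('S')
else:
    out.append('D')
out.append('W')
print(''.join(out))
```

Execution trace: 'Y' (inner try body) → 'Z' (inner finally) → 'S' (except TypeError) → 'W' (after the try/except). Output: YZSW

Answer: YZSW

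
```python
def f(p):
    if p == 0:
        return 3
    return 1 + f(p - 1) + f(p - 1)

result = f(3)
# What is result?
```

f(p) = 1 + 2·f(p-1), f(0)=3. Closed form: (3+1)·2^3 - 1 = 31.

Answer: 31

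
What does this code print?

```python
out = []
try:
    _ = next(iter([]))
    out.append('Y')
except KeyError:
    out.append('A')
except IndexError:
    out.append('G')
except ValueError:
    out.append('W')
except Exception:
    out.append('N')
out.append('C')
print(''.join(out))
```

Execution trace: 'N' (except Exception) → 'C' (after the try/except). Output: NC

Answer: NC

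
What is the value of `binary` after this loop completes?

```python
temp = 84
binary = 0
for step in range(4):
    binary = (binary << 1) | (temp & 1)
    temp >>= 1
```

Reverse lowest 4 bits of 84
`binary` takes the values: 0 → 1 → 2

Answer: 2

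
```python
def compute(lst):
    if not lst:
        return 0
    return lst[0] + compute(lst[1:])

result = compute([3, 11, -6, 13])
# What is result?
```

3 + 11 + (-6) + 13 + 0 = 21

Answer: 21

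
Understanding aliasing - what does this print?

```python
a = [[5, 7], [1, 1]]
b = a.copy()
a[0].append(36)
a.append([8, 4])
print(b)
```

Key concept: shallow copy with nested lists.
Step by step:
`a = [[5, 7], [1, 1]]` → a = [[5, 7], [1, 1]]
`b = a.copy()` → b = [[5, 7], [1, 1]]
`a[0].append(36)` → a = [[5, 7, 36], [1, 1]]; b = [[5, 7, 36], [1, 1]]
`a.append([8, 4])` → a = [[5, 7, 36], [1, 1], [8, 4]]
`print(b)` → prints [[5, 7, 36], [1, 1]]

Answer: [[5, 7, 36], [1, 1]]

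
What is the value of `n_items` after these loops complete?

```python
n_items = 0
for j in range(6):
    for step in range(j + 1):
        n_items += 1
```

Triangle: 1 + 2 + ... + 6
`n_items` takes the values: 0 → 1 → 2 → 3 → 4 → 5 → 6 → 7 → 8 → 9 → 10 → 11 → 12 → 13 → 14 → 15 → 16 → 17 → 18 → 19 → 20 → 21

Answer: 21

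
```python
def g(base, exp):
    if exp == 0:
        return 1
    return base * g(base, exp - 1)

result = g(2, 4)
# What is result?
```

g(2, 4) = 2 * 2 * 2 * 2 = 16

Answer: 16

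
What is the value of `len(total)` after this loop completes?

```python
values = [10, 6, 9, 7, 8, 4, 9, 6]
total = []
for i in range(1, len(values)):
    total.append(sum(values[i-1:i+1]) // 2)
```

Number of 2-element averages
`total` takes the values: [] → [8] → [8, 7] → [8, 7, 8] → [8, 7, 8, 7] → [8, 7, 8, 7, 6] → [8, 7, 8, 7, 6, 6] → [8, 7, 8, 7, 6, 6, 7]
So `len(total)` = 7

Answer: 7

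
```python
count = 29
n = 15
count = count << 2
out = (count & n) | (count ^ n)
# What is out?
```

Trace:
`count = 29` → count = 29
`n = 15` → n = 15
`count = count << 2` → count = 116
`out = (count & n) | (count ^ n)` → out = 127
So out = 127

Answer: 127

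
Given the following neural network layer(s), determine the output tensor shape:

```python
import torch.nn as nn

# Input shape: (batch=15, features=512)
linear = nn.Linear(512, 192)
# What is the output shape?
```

Input: (15, 512) -> Output: (15, 192)

Answer: (15, 192)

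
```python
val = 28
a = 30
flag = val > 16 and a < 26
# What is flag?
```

Trace:
`val = 28` → val = 28
`a = 30` → a = 30
`flag = val > 16 and a < 26` → flag = False
So flag = False

Answer: False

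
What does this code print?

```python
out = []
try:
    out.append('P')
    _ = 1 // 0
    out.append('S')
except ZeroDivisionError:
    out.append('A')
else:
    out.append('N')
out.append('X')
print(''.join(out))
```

Execution trace: 'P' (try body) → 'A' (except ZeroDivisionError) → 'X' (after the try/except). Output: PAX

Answer: PAX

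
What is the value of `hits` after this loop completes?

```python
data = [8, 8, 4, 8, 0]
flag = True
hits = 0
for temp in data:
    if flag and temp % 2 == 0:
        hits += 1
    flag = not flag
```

Count even values at even positions
`hits` takes the values: 0 → 1 → 2 → 3

Answer: 3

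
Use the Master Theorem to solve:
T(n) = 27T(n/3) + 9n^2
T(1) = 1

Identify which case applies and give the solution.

a=27, b=3, f(n)=9n^2. log_3(27) = 3. Since c=2 < 3, Case 1 applies: T(n) = Θ(n^log_b(a)) = O(n^3).

Answer: O(n^3) - Case 1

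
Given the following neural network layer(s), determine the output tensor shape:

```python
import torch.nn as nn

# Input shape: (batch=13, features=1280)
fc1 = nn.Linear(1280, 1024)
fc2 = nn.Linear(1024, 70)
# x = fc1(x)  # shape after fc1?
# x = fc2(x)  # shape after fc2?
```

Input: (13, 1280) -> after fc1: (13, 1024) -> Output: (13, 70)

Answer: (13, 70)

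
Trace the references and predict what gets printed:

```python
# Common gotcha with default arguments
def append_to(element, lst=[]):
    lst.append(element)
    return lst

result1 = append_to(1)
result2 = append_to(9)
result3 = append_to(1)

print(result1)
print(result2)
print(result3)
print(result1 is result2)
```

Key concept: mutable default argument gotcha.
Step by step:
`result1 = append_to(1)` → result1 = [1]
`result2 = append_to(9)` → result1 = [1, 9] (same object as result2); result2 = [1, 9] (same object as result1)
`result3 = append_to(1)` → result1 = [1, 9, 1] (same object as result2, result3); result2 = [1, 9, 1] (same object as result1, result3); result3 = [1, 9, 1] (same object as result1, result2)
`print(result1)` → prints [1, 9, 1]
`print(result2)` → prints [1, 9, 1]
`print(result3)` → prints [1, 9, 1]
`print(result1 is result2)` → prints True

Answer:
[1, 9, 1]
[1, 9, 1]
[1, 9, 1]
True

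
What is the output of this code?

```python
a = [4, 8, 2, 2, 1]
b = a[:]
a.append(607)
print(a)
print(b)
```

Key concept: slice [:] creates copy.
Step by step:
`a = [4, 8, 2, 2, 1]` → a = [4, 8, 2, 2, 1]
`b = a[:]` → b = [4, 8, 2, 2, 1]
`a.append(607)` → a = [4, 8, 2, 2, 1, 607]
`print(a)` → prints [4, 8, 2, 2, 1, 607]
`print(b)` → prints [4, 8, 2, 2, 1]

Answer:
[4, 8, 2, 2, 1, 607]
[4, 8, 2, 2, 1]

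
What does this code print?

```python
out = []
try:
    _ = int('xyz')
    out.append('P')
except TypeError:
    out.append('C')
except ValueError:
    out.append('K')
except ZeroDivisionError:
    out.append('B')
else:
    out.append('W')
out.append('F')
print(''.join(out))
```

Execution trace: 'K' (except ValueError) → 'F' (after the try/except). Output: KF

Answer: KF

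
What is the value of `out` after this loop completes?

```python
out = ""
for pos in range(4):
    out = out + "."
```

Repeat '.' 4 times
`out` takes the values: "" → "." → ".." → "..." → "...."

Answer: "...."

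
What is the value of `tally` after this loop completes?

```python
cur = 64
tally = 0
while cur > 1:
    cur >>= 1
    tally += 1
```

Count right shifts until 1
`tally` takes the values: 0 → 1 → 2 → 3 → 4 → 5 → 6

Answer: 6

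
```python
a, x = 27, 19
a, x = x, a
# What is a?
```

Trace:
`a, x = 27, 19` → a = 27; x = 19
`a, x = x, a` → a = 19; x = 27
So a = 19

Answer: 19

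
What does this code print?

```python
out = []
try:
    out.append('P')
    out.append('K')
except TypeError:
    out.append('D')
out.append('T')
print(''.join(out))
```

Execution trace: 'P' (try body) → 'K' (try body, no exception) → 'T' (after the try/except). Output: PKT

Answer: PKT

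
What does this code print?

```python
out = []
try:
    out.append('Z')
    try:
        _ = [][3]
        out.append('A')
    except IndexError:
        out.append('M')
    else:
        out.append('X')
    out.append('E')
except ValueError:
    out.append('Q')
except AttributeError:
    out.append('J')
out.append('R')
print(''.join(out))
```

Execution trace: 'Z' (try body) → 'M' (inner except IndexError) → 'E' (try body, no exception) → 'R' (after the try/except). Output: ZMER

Answer: ZMER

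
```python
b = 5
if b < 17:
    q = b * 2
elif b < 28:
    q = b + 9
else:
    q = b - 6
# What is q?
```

Trace:
`b = 5` → b = 5
`if b < 17: ...` → b < 17 is True → q = 10
So q = 10

Answer: 10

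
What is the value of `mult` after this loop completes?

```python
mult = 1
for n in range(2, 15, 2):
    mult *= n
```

Product of even numbers 2 to 14
`mult` takes the values: 1 → 2 → 8 → 48 → 384 → 3840 → 46080 → 645120

Answer: 645120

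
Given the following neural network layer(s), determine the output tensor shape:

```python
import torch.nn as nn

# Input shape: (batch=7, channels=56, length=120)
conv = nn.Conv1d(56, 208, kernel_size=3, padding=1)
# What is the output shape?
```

Input: (7, 56, 120) -> Output: (7, 208, 120)

Answer: (7, 208, 120)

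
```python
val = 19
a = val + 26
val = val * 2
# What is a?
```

Trace:
`val = 19` → val = 19
`a = val + 26` → a = 45
`val = val * 2` → val = 38
So a = 45

Answer: 45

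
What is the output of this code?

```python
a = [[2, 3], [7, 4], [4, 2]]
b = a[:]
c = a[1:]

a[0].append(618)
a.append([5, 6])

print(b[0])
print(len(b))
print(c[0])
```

Key concept: slice with nested mutation.
Step by step:
`a = [[2, 3], [7, 4], [4, 2]]` → a = [[2, 3], [7, 4], [4, 2]]
`b = a[:]` → b = [[2, 3], [7, 4], [4, 2]]
`c = a[1:]` → c = [[7, 4], [4, 2]]
`a[0].append(618)` → a = [[2, 3, 618], [7, 4], [4, 2]]; b = [[2, 3, 618], [7, 4], [4, 2]]
`a.append([5, 6])` → a = [[2, 3, 618], [7, 4], [4, 2], [5, 6]]
`print(b[0])` → prints [2, 3, 618]
`print(len(b))` → prints 3
`print(c[0])` → prints [7, 4]

Answer:
[2, 3, 618]
3
[7, 4]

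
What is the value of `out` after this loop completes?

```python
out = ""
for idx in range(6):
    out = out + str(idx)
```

Concatenate digits 0 to 5
`out` takes the values: "" → "0" → "01" → "012" → "0123" → "01234" → "012345"

Answer: "012345"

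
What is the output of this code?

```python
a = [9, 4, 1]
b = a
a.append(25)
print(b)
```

Key concept: basic list aliasing.
Step by step:
`a = [9, 4, 1]` → a = [9, 4, 1]
`b = a` → b = [9, 4, 1] (same object as a)
`a.append(25)` → a = [9, 4, 1, 25] (same object as b); b = [9, 4, 1, 25] (same object as a)
`print(b)` → prints [9, 4, 1, 25]

Answer: [9, 4, 1, 25]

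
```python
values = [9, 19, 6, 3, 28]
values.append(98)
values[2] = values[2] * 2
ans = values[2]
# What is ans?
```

Trace:
`values = [9, 19, 6, 3, 28]` → values = [9, 19, 6, 3, 28]
`values.append(98)` → values = [9, 19, 6, 3, 28, 98]
`values[2] = values[2] * 2` → values = [9, 19, 12, 3, 28, 98]
`ans = values[2]` → ans = 12
So ans = 12

Answer: 12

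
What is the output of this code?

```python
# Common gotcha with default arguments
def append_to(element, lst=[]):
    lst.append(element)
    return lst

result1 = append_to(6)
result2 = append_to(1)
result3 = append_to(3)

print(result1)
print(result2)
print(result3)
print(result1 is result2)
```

Key concept: mutable default argument gotcha.
Step by step:
`result1 = append_to(6)` → result1 = [6]
`result2 = append_to(1)` → result1 = [6, 1] (same object as result2); result2 = [6, 1] (same object as result1)
`result3 = append_to(3)` → result1 = [6, 1, 3] (same object as result2, result3); result2 = [6, 1, 3] (same object as result1, result3); result3 = [6, 1, 3] (same object as result1, result2)
`print(result1)` → prints [6, 1, 3]
`print(result2)` → prints [6, 1, 3]
`print(result3)` → prints [6, 1, 3]
`print(result1 is result2)` → prints True

Answer:
[6, 1, 3]
[6, 1, 3]
[6, 1, 3]
True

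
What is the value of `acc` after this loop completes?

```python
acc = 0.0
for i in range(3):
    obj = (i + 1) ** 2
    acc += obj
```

Sum of squared losses 1² + 2² + ... + 3²
`acc` takes the values: 0.0 → 1.0 → 5.0 → 14.0

Answer: 14.0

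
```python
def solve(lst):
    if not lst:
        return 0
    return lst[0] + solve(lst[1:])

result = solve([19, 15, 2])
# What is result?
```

19 + 15 + 2 + 0 = 36

Answer: 36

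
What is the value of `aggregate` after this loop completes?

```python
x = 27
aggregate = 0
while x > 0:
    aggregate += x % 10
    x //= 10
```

Sum digits of 27
`aggregate` takes the values: 0 → 7 → 9

Answer: 9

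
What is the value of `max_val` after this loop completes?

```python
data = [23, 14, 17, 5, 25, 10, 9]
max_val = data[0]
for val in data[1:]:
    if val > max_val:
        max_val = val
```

Maximum of [23, 14, 17, 5, 25, 10, 9]
`max_val` takes the values: 23 → 25

Answer: 25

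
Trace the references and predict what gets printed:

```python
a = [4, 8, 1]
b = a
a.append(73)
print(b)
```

Key concept: basic list aliasing.
Step by step:
`a = [4, 8, 1]` → a = [4, 8, 1]
`b = a` → b = [4, 8, 1] (same object as a)
`a.append(73)` → a = [4, 8, 1, 73] (same object as b); b = [4, 8, 1, 73] (same object as a)
`print(b)` → prints [4, 8, 1, 73]

Answer: [4, 8, 1, 73]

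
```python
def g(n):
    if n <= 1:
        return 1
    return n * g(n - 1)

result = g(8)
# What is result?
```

g(8) = 8 * 7 * 6 * 5 * 4 * 3 * 2 * 1 = 40320

Answer: 40320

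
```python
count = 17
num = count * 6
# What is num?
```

Trace:
`count = 17` → count = 17
`num = count * 6` → num = 102
So num = 102

Answer: 102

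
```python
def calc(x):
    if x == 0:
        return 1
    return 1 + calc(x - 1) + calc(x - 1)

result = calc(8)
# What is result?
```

calc(x) = 1 + 2·calc(x-1), calc(0)=1. Closed form: (1+1)·2^8 - 1 = 511.

Answer: 511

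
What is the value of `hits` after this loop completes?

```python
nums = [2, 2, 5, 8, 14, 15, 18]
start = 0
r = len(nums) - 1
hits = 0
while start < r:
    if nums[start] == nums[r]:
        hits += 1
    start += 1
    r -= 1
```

Count matching pairs from ends
`hits` takes the values: 0

Answer: 0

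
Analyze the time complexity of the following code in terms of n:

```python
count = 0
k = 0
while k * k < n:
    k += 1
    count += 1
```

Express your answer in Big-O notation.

Each loop level contributes: √n. Multiplying the contributions gives O(√n).

Answer: O(√n)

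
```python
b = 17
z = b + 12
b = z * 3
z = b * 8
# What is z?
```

Trace:
`b = 17` → b = 17
`z = b + 12` → z = 29
`b = z * 3` → b = 87
`z = b * 8` → z = 696
So z = 696

Answer: 696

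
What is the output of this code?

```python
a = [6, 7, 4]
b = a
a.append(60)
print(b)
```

Key concept: basic list aliasing.
Step by step:
`a = [6, 7, 4]` → a = [6, 7, 4]
`b = a` → b = [6, 7, 4] (same object as a)
`a.append(60)` → a = [6, 7, 4, 60] (same object as b); b = [6, 7, 4, 60] (same object as a)
`print(b)` → prints [6, 7, 4, 60]

Answer: [6, 7, 4, 60]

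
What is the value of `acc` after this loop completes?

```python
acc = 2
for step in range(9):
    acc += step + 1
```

Start at 2, add 1 to 9 = 47
`acc` takes the values: 2 → 3 → 5 → 8 → 12 → 17 → 23 → 30 → 38 → 47

Answer: 47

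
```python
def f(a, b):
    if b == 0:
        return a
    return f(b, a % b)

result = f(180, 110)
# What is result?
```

f(180, 110) -> f(110, 70) -> f(70, 40) -> f(40, 30) -> f(30, 10) -> f(10, 0) -> 10

Answer: 10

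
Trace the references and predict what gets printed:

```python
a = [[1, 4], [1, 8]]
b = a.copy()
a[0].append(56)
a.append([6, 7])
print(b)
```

Key concept: shallow copy with nested lists.
Step by step:
`a = [[1, 4], [1, 8]]` → a = [[1, 4], [1, 8]]
`b = a.copy()` → b = [[1, 4], [1, 8]]
`a[0].append(56)` → a = [[1, 4, 56], [1, 8]]; b = [[1, 4, 56], [1, 8]]
`a.append([6, 7])` → a = [[1, 4, 56], [1, 8], [6, 7]]
`print(b)` → prints [[1, 4, 56], [1, 8]]

Answer: [[1, 4, 56], [1, 8]]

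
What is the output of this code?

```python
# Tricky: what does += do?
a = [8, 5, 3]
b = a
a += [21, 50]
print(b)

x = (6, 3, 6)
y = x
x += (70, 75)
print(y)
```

Key concept: += behavior differs for mutable vs immutable.
Step by step:
`a = [8, 5, 3]` → a = [8, 5, 3]
`b = a` → b = [8, 5, 3] (same object as a)
`a += [21, 50]` → a = [8, 5, 3, 21, 50] (same object as b); b = [8, 5, 3, 21, 50] (same object as a)
`print(b)` → prints [8, 5, 3, 21, 50]
`x = (6, 3, 6)` → x = (6, 3, 6)
`y = x` → y = (6, 3, 6)
`x += (70, 75)` → x = (6, 3, 6, 70, 75)
`print(y)` → prints (6, 3, 6)

Answer:
[8, 5, 3, 21, 50]
(6, 3, 6)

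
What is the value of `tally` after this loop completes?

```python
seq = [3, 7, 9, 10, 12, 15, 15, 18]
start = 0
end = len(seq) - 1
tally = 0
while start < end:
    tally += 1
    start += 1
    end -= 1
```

Iterations until pointers meet (list length 8)
`tally` takes the values: 0 → 1 → 2 → 3 → 4

Answer: 4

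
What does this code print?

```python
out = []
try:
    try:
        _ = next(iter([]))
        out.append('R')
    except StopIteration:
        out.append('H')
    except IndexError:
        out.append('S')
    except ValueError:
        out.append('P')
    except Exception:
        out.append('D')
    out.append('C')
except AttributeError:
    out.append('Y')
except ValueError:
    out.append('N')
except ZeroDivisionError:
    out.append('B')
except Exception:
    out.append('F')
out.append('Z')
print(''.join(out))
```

Execution trace: 'H' (inner except StopIteration) → 'C' (try body, no exception) → 'Z' (after the try/except). Output: HCZ

Answer: HCZ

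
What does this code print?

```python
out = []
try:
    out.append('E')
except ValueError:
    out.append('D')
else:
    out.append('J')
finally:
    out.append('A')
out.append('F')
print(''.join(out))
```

Execution trace: 'E' (try body, no exception) → 'J' (else) → 'A' (finally) → 'F' (after the try/except). Output: EJAF

Answer: EJAF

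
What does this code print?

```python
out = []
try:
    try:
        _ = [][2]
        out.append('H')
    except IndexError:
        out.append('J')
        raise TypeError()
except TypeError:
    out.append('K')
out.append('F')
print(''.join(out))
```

Execution trace: 'J' (inner except IndexError) → 'K' (outer except TypeError) → 'F' (after the try/except). Output: JKF

Answer: JKF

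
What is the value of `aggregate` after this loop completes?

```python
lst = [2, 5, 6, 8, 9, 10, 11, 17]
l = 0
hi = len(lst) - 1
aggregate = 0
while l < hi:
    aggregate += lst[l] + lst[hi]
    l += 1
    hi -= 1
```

Sum of pairs from ends
`aggregate` takes the values: 0 → 19 → 35 → 51 → 68

Answer: 68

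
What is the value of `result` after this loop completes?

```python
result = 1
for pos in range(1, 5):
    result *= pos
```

4! = 24
`result` takes the values: 1 → 2 → 6 → 24

Answer: 24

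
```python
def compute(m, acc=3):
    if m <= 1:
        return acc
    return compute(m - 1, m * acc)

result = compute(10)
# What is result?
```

Accumulator trace (n, acc): (10, 3) -> (9, 30) -> (8, 270) -> (7, 2160) -> (6, 15120) -> (5, 90720) -> (4, 453600) -> (3, 1814400) -> (2, 5443200) -> (1, 10886400) -> return 10886400

Answer: 10886400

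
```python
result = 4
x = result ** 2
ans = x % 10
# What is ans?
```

Trace:
`result = 4` → result = 4
`x = result ** 2` → x = 16
`ans = x % 10` → ans = 6
So ans = 6

Answer: 6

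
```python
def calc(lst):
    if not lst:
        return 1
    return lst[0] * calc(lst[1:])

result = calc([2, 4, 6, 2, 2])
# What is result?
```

Product over [2, 4, 6, 2, 2] = 2 * 4 * 6 * 2 * 2 = 192

Answer: 192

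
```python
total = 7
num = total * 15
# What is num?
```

Trace:
`total = 7` → total = 7
`num = total * 15` → num = 105
So num = 105

Answer: 105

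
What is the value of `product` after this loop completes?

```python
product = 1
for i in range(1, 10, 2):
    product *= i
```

Product of 1, 3, 5, ... up to 9
`product` takes the values: 1 → 3 → 15 → 105 → 945

Answer: 945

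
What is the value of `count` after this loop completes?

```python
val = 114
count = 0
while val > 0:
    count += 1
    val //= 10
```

Count digits by repeated division by 10
`count` takes the values: 0 → 1 → 2 → 3

Answer: 3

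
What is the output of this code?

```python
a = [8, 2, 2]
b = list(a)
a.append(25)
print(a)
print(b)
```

Key concept: list() constructor creates copy.
Step by step:
`a = [8, 2, 2]` → a = [8, 2, 2]
`b = list(a)` → b = [8, 2, 2]
`a.append(25)` → a = [8, 2, 2, 25]
`print(a)` → prints [8, 2, 2, 25]
`print(b)` → prints [8, 2, 2]

Answer:
[8, 2, 2, 25]
[8, 2, 2]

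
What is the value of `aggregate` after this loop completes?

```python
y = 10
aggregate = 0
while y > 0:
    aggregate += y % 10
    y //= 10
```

Sum digits of 10
`aggregate` takes the values: 0 → 1

Answer: 1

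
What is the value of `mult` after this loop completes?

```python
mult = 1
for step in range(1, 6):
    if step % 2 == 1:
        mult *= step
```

Product of odd numbers 1 to 5
`mult` takes the values: 1 → 3 → 15

Answer: 15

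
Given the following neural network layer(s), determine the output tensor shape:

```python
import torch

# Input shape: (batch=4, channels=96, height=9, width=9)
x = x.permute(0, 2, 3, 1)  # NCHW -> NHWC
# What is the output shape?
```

Input: (4, 96, 9, 9) -> Output: (4, 9, 9, 96)

Answer: (4, 9, 9, 96)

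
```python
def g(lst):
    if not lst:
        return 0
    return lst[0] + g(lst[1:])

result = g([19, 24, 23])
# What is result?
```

19 + 24 + 23 + 0 = 66

Answer: 66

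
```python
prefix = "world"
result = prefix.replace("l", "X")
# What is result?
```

Trace:
`prefix = "world"` → prefix = 'world'
`result = prefix.replace("l", "X")` → result = 'worXd'
So result = 'worXd'

Answer: 'worXd'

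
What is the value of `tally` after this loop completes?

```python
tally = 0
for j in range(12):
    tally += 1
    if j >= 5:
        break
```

Loop breaks when j reaches 5, tally is 6
`tally` takes the values: 0 → 1 → 2 → 3 → 4 → 5 → 6

Answer: 6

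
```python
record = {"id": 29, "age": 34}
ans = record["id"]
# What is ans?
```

Trace:
`record = {"id": 29, "age": 34}` → record = {'id': 29, 'age': 34}
`ans = record["id"]` → ans = 29
So ans = 29

Answer: 29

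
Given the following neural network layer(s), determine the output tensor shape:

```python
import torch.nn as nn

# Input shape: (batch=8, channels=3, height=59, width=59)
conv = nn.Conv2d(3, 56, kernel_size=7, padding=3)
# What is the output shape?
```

Input: (8, 3, 59, 59) -> Output: (8, 56, 59, 59)

Answer: (8, 56, 59, 59)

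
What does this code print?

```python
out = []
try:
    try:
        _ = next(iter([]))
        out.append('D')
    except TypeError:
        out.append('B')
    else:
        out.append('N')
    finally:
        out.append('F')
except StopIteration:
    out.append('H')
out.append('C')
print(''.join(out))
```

Execution trace: 'F' (finally) → 'H' (outer except StopIteration) → 'C' (after the try/except). Output: FHC

Answer: FHC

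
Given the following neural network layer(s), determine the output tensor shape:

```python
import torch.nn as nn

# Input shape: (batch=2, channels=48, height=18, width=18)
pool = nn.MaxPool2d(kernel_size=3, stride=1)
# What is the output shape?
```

Input: (2, 48, 18, 18) -> Output: (2, 48, 16, 16)

Answer: (2, 48, 16, 16)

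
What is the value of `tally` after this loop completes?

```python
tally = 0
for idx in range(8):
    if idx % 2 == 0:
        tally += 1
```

Count numbers divisible by 2 in range(8)
`tally` takes the values: 0 → 1 → 2 → 3 → 4

Answer: 4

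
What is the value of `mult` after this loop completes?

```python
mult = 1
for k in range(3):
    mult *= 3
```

3^3 = 27
`mult` takes the values: 1 → 3 → 9 → 27

Answer: 27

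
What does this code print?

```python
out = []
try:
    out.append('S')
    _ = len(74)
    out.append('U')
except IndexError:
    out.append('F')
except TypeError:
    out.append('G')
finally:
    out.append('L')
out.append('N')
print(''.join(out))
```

Execution trace: 'S' (try body) → 'G' (except TypeError) → 'L' (finally) → 'N' (after the try/except). Output: SGLN

Answer: SGLN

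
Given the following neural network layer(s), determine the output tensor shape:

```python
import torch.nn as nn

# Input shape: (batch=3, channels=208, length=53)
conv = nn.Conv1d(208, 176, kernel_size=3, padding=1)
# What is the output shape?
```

Input: (3, 208, 53) -> Output: (3, 176, 53)

Answer: (3, 176, 53)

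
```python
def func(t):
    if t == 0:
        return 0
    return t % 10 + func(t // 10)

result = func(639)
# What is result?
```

Sum of digits of 639: 9 + 3 + 6 = 18

Answer: 18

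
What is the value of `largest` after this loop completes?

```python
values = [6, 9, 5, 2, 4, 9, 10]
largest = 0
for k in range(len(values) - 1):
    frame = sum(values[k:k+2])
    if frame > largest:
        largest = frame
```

Max sum of 2-element window in [6, 9, 5, 2, 4, 9, 10]
`largest` takes the values: 0 → 15 → 19

Answer: 19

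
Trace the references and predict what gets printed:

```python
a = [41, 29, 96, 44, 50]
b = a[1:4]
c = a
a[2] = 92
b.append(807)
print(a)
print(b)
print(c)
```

Key concept: slice vs alias.
Step by step:
`a = [41, 29, 96, 44, 50]` → a = [41, 29, 96, 44, 50]
`b = a[1:4]` → b = [29, 96, 44]
`c = a` → c = [41, 29, 96, 44, 50] (same object as a)
`a[2] = 92` → a = [41, 29, 92, 44, 50] (same object as c); c = [41, 29, 92, 44, 50] (same object as a)
`b.append(807)` → b = [29, 96, 44, 807]
`print(a)` → prints [41, 29, 92, 44, 50]
`print(b)` → prints [29, 96, 44, 807]
`print(c)` → prints [41, 29, 92, 44, 50]

Answer:
[41, 29, 92, 44, 50]
[29, 96, 44, 807]
[41, 29, 92, 44, 50]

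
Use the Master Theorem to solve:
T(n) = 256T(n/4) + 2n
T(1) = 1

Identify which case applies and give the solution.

a=256, b=4, f(n)=2n. log_4(256) = 4. Since c=1 < 4, Case 1 applies: T(n) = Θ(n^log_b(a)) = O(n^4).

Answer: O(n^4) - Case 1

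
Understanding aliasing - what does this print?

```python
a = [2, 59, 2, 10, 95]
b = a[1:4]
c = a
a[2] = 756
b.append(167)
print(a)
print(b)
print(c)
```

Key concept: slice vs alias.
Step by step:
`a = [2, 59, 2, 10, 95]` → a = [2, 59, 2, 10, 95]
`b = a[1:4]` → b = [59, 2, 10]
`c = a` → c = [2, 59, 2, 10, 95] (same object as a)
`a[2] = 756` → a = [2, 59, 756, 10, 95] (same object as c); c = [2, 59, 756, 10, 95] (same object as a)
`b.append(167)` → b = [59, 2, 10, 167]
`print(a)` → prints [2, 59, 756, 10, 95]
`print(b)` → prints [59, 2, 10, 167]
`print(c)` → prints [2, 59, 756, 10, 95]

Answer:
[2, 59, 756, 10, 95]
[59, 2, 10, 167]
[2, 59, 756, 10, 95]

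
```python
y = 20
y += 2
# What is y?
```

Trace:
`y = 20` → y = 20
`y += 2` → y = 22
So y = 22

Answer: 22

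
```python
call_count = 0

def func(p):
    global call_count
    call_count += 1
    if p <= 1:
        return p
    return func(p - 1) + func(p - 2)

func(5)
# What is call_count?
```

Calls(p) = 1 + Calls(p-1) + Calls(p-2); Calls(0)=Calls(1)=1. For p=5 this gives 15.

Answer: 15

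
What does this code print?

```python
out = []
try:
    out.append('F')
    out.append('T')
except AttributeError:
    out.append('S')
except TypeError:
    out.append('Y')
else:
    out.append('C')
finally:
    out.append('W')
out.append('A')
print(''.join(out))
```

Execution trace: 'F' (try body) → 'T' (try body, no exception) → 'C' (else) → 'W' (finally) → 'A' (after the try/except). Output: FTCWA

Answer: FTCWA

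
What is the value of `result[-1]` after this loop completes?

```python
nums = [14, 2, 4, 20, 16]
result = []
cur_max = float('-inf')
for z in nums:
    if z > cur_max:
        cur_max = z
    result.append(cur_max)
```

Running max ends at 20
`result` takes the values: [] → [14] → [14, 14] → [14, 14, 14] → [14, 14, 14, 20] → [14, 14, 14, 20, 20]
So `result[-1]` = 20

Answer: 20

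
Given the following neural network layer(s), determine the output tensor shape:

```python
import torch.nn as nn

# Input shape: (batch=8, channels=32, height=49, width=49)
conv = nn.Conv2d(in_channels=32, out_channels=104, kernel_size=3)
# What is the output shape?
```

Input: (8, 32, 49, 49) -> Output: (8, 104, 47, 47)

Answer: (8, 104, 47, 47)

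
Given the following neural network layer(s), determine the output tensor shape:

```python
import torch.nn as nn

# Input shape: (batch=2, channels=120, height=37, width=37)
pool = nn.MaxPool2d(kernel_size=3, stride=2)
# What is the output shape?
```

Input: (2, 120, 37, 37) -> Output: (2, 120, 18, 18)

Answer: (2, 120, 18, 18)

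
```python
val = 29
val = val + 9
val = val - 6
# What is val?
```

Trace:
`val = 29` → val = 29
`val = val + 9` → val = 38
`val = val - 6` → val = 32
So val = 32

Answer: 32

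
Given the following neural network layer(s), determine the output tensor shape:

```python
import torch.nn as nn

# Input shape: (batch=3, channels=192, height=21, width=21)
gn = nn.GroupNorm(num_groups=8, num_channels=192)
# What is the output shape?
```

Input: (3, 192, 21, 21) -> Output: (3, 192, 21, 21)

Answer: (3, 192, 21, 21)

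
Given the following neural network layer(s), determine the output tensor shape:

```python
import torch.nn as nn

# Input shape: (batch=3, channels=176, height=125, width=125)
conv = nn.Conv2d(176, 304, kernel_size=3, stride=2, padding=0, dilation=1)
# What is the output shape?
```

Input: (3, 176, 125, 125) -> Output: (3, 304, 62, 62)

Answer: (3, 304, 62, 62)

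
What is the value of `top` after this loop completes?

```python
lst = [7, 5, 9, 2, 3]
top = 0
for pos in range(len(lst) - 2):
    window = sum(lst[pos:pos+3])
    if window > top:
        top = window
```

Max sum of 3-element window in [7, 5, 9, 2, 3]
`top` takes the values: 0 → 21

Answer: 21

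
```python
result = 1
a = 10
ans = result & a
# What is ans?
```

Trace:
`result = 1` → result = 1
`a = 10` → a = 10
`ans = result & a` → ans = 0
So ans = 0

Answer: 0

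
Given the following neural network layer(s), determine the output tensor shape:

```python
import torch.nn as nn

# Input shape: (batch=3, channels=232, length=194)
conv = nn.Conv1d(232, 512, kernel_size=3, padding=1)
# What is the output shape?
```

Input: (3, 232, 194) -> Output: (3, 512, 194)

Answer: (3, 512, 194)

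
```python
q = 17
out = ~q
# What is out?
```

Trace:
`q = 17` → q = 17
`out = ~q` → out = -18
So out = -18

Answer: -18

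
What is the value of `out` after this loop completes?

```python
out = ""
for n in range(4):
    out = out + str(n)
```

Concatenate digits 0 to 3
`out` takes the values: "" → "0" → "01" → "012" → "0123"

Answer: "0123"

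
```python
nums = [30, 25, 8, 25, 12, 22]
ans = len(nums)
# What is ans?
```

Trace:
`nums = [30, 25, 8, 25, 12, 22]` → nums = [30, 25, 8, 25, 12, 22]
`ans = len(nums)` → ans = 6
So ans = 6

Answer: 6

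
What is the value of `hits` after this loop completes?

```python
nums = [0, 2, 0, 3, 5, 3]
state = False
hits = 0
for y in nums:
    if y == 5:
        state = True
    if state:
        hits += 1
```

Count elements after first 5 in [0, 2, 0, 3, 5, 3]
`hits` takes the values: 0 → 1 → 2

Answer: 2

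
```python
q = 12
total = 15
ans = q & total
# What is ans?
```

Trace:
`q = 12` → q = 12
`total = 15` → total = 15
`ans = q & total` → ans = 12
So ans = 12

Answer: 12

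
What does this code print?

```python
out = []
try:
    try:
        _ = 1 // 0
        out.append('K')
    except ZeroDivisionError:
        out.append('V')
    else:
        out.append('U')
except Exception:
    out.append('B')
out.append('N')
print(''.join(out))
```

Execution trace: 'V' (inner except ZeroDivisionError) → 'N' (after the try/except). Output: VN

Answer: VN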